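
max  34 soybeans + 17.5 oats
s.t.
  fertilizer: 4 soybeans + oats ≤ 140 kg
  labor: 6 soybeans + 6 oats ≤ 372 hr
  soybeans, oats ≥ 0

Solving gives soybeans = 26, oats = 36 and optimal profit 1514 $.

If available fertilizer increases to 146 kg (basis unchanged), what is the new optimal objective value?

1547

At the optimum: fertilizer uses 140 of 140 (binding); labor uses 372 of 372 (binding).
The binding rows give the dual system: 4·y_fertilizer + 6·y_labor = 34 and 1·y_fertilizer + 6·y_labor = 17.5.
Solving: y_fertilizer = 5.5, y_labor = 2.
Δz = y_fertilizer·Δb = 5.5 × (6) = 33, so new z* = 1514 + 33 = 1547.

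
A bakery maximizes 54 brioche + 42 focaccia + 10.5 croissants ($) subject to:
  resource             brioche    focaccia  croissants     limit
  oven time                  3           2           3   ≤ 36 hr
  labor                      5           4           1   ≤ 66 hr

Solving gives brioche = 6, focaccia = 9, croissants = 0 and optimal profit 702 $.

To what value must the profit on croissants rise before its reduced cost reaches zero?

At the optimum: oven time uses 36 of 36 (binding); labor uses 66 of 66 (binding).
Dual feasibility on the basic columns requires 3·y_oven time + 5·y_labor = 54, 2·y_oven time + 4·y_labor = 42.
→ y_oven time = 3 and y_labor = 9.
croissants enters the basis when its profit ≥ yᵀa₃ = 3·3 + 9·1 = 18.

18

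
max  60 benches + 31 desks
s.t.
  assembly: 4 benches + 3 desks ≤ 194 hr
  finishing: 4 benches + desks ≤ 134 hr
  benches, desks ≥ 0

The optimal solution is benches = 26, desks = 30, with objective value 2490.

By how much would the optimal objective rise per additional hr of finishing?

7

Check each constraint at x*: assembly 194/194 (tight); finishing 134/134 (tight).
From A_Bᵀ y = c: 4·y_assembly + 4·y_finishing = 60; 3·y_assembly + 1·y_finishing = 31.
Solving: y_assembly = 8, y_finishing = 7.
Shadow price of finishing = 7.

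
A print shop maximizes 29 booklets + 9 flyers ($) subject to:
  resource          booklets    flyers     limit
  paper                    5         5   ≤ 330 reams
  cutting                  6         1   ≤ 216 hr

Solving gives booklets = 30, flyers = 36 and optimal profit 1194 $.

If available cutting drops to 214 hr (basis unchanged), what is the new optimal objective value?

At the optimum: paper uses 330 of 330 (binding); cutting uses 216 of 216 (binding).
From A_Bᵀ y = c: 5·y_paper + 6·y_cutting = 29; 5·y_paper + 1·y_cutting = 9.
This yields shadow prices y_paper = 1, y_cutting = 4.
Δz = y_cutting·Δb = 4 × (-2) = -8, so new z* = 1194 − 8 = 1186.

1186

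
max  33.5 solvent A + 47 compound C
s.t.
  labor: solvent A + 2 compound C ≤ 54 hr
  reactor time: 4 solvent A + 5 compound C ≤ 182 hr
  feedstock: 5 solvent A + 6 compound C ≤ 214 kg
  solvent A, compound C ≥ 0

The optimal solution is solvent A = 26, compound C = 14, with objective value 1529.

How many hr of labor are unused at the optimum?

0

labor used = 1·26 + 2·14 = 54; slack = 54 − 54 = 0.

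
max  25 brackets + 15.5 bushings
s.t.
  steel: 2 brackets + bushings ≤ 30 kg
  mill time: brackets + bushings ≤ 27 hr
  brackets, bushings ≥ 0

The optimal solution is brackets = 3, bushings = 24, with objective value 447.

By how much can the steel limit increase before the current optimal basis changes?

24

Binding constraints: steel, mill time. The basis is B = [[2,1],[1,1]] with det 1.
Per unit increase in steel, x* moves by d = (1, -1).
The basis stays optimal until bushings reaches 0; allowable increase = 24 kg.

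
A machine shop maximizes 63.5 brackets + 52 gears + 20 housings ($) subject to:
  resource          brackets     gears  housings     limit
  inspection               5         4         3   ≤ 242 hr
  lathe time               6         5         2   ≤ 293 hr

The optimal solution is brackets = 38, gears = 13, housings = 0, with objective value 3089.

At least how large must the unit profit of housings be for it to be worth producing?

28.5

Both inspection and lathe time are binding at x*.
The binding rows give the dual system: 5·y_inspection + 6·y_lathe time = 63.5 and 4·y_inspection + 5·y_lathe time = 52.
This yields shadow prices y_inspection = 5.5, y_lathe time = 6.
housings enters the basis when its profit ≥ yᵀa₃ = 5.5·3 + 6·2 = 28.5.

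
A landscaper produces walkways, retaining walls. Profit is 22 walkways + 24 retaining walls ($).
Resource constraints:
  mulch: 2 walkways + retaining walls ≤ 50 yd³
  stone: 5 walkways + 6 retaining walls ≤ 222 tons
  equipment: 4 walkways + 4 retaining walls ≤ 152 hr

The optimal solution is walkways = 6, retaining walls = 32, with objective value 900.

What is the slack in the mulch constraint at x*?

mulch used = 2·6 + 1·32 = 44; slack = 50 − 44 = 6.

6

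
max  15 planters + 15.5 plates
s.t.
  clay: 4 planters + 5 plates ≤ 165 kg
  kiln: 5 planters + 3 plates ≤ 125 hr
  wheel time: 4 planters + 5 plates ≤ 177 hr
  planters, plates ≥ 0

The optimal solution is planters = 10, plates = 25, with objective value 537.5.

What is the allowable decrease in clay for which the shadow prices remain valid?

Binding constraints: clay, kiln. The basis is B = [[4,5],[5,3]] with det -13.
Per unit decrease in clay, x* moves by d = (0.2308, -0.3846).
The basis stays optimal until plates reaches 0; allowable decrease = 65 kg.

65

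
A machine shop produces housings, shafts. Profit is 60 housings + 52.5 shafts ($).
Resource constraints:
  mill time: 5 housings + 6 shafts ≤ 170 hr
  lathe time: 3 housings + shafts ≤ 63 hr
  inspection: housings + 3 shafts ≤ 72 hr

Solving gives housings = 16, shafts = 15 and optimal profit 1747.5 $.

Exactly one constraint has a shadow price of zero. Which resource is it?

mill time: 170/170 (binding)
lathe time: 63/63 (binding)
inspection: 61/72 (slack 11)
By complementary slackness, a constraint with positive slack has shadow price 0 → inspection.

inspection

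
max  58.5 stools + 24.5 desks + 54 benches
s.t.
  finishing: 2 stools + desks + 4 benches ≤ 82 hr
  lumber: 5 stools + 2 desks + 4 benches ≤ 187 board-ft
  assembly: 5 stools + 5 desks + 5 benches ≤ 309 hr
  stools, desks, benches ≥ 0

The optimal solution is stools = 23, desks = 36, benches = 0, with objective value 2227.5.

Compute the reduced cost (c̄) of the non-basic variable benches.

-6

Binding: finishing and lumber. Non-binding: assembly (14 unused).
Since assembly is not tight, its dual is 0.
From A_Bᵀ y = c: 2·y_finishing + 5·y_lumber = 58.5; 1·y_finishing + 2·y_lumber = 24.5.
Solving: y_finishing = 5.5, y_lumber = 9.5.
Reduced cost of benches: c₃ − yᵀa₃ = 54 − (5.5·4 + 9.5·4) = 54 − 60 = -6.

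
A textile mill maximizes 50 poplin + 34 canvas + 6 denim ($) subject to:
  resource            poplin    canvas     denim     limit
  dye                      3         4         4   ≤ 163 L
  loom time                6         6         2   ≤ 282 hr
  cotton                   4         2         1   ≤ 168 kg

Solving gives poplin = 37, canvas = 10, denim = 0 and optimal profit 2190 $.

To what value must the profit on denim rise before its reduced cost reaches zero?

14

At the optimum: dye uses 151 of 163 (slack = 12); loom time uses 282 of 282 (binding); cotton uses 168 of 168 (binding).
Slack constraints have shadow price 0 (complementary slackness).
The binding rows give the dual system: 6·y_loom time + 4·y_cotton = 50 and 6·y_loom time + 2·y_cotton = 34.
→ y_loom time = 3 and y_cotton = 8.
denim enters the basis when its profit ≥ yᵀa₃ = 3·2 + 8·1 = 14.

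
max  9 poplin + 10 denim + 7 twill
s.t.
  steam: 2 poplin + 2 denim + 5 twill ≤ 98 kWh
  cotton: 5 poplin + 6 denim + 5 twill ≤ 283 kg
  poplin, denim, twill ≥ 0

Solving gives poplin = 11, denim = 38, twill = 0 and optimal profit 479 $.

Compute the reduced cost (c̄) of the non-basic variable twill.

Check each constraint at x*: steam 98/98 (tight); cotton 283/283 (tight).
The binding rows give the dual system: 2·y_steam + 5·y_cotton = 9 and 2·y_steam + 6·y_cotton = 10.
Solving: y_steam = 2, y_cotton = 1.
Reduced cost of twill: c₃ − yᵀa₃ = 7 − (2·5 + 1·5) = 7 − 15 = -8.

-8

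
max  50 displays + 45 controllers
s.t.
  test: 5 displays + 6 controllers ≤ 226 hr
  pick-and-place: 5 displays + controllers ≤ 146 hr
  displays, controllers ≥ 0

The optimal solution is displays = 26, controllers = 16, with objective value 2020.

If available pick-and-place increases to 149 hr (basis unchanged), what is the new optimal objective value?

At the optimum: test uses 226 of 226 (binding); pick-and-place uses 146 of 146 (binding).
From A_Bᵀ y = c: 5·y_test + 5·y_pick-and-place = 50; 6·y_test + 1·y_pick-and-place = 45.
This yields shadow prices y_test = 7, y_pick-and-place = 3.
Δz = y_pick-and-place·Δb = 3 × (3) = 9, so new z* = 2020 + 9 = 2029.

2029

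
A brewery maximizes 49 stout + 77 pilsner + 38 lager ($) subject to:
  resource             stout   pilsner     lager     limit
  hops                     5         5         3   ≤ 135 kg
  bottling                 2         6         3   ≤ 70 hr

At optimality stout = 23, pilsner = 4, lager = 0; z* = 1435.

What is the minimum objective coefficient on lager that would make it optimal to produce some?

42

At the optimum: hops uses 135 of 135 (binding); bottling uses 70 of 70 (binding).
Dual feasibility on the basic columns requires 5·y_hops + 2·y_bottling = 49, 5·y_hops + 6·y_bottling = 77.
→ y_hops = 7 and y_bottling = 7.
lager enters the basis when its profit ≥ yᵀa₃ = 7·3 + 7·3 = 42.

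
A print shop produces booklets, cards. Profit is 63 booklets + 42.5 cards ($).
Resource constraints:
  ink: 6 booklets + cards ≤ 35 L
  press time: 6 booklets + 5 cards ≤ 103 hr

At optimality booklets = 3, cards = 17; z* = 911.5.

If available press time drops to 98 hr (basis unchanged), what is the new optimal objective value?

At the optimum: ink uses 35 of 35 (binding); press time uses 103 of 103 (binding).
Dual feasibility on the basic columns requires 6·y_ink + 6·y_press time = 63, 1·y_ink + 5·y_press time = 42.5.
This yields shadow prices y_ink = 2.5, y_press time = 8.
Δz = y_press time·Δb = 8 × (-5) = -40, so new z* = 911.5 − 40 = 871.5.

871.5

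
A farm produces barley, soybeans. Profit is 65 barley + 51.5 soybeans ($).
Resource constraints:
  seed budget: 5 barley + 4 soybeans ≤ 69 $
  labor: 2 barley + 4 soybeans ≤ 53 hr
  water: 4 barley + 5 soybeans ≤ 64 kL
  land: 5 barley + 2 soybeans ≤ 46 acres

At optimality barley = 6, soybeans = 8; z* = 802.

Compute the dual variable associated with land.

7

Check each constraint at x*: seed budget 62/69 (slack 7); labor 44/53 (slack 9); water 64/64 (tight); land 46/46 (tight).
Slack constraints have shadow price 0 (complementary slackness).
The binding rows give the dual system: 4·y_water + 5·y_land = 65 and 5·y_water + 2·y_land = 51.5.
Solving: y_water = 7.5, y_land = 7.
Shadow price of land = 7.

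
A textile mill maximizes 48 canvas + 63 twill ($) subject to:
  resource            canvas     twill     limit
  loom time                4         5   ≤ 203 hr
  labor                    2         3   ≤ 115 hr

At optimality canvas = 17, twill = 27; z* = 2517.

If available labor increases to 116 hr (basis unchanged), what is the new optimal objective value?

2523

Both loom time and labor are binding at x*.
Dual feasibility on the basic columns requires 4·y_loom time + 2·y_labor = 48, 5·y_loom time + 3·y_labor = 63.
→ y_loom time = 9 and y_labor = 6.
Δz = y_labor·Δb = 6 × (1) = 6, so new z* = 2517 + 6 = 2523.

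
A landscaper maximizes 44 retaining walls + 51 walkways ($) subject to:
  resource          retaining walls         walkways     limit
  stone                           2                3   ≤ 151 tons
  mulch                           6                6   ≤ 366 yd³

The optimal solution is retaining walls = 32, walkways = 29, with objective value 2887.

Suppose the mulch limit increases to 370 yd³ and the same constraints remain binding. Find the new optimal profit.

Both stone and mulch are binding at x*.
Dual feasibility on the basic columns requires 2·y_stone + 6·y_mulch = 44, 3·y_stone + 6·y_mulch = 51.
→ y_stone = 7 and y_mulch = 5.
Δz = y_mulch·Δb = 5 × (4) = 20, so new z* = 2887 + 20 = 2907.

2907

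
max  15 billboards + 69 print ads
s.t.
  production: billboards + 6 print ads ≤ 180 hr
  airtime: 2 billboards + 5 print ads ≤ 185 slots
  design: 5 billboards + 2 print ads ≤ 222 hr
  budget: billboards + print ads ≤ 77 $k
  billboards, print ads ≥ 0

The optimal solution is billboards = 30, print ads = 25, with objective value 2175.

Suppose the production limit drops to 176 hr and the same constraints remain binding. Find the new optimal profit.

Binding: production and airtime. Non-binding: design (22 unused), budget (22 unused).
By complementary slackness, y = 0 for the non-binding constraints.
The binding rows give the dual system: 1·y_production + 2·y_airtime = 15 and 6·y_production + 5·y_airtime = 69.
This yields shadow prices y_production = 9, y_airtime = 3.
Δz = y_production·Δb = 9 × (-4) = -36, so new z* = 2175 − 36 = 2139.

2139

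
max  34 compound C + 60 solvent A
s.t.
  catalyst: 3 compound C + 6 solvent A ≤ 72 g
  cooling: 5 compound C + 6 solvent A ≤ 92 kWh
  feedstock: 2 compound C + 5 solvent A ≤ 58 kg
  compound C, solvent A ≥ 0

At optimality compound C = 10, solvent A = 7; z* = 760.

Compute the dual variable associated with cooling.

Binding: catalyst and cooling. Non-binding: feedstock (3 unused).
By complementary slackness, y = 0 for the non-binding constraint.
The binding rows give the dual system: 3·y_catalyst + 5·y_cooling = 34 and 6·y_catalyst + 6·y_cooling = 60.
→ y_catalyst = 8 and y_cooling = 2.
Shadow price of cooling = 2.

2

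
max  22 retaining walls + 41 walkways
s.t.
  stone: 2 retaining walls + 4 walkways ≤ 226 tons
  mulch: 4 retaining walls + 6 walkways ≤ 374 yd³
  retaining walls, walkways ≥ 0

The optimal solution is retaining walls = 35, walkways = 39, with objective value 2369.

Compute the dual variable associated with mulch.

1.5

Check each constraint at x*: stone 226/226 (tight); mulch 374/374 (tight).
From A_Bᵀ y = c: 2·y_stone + 4·y_mulch = 22; 4·y_stone + 6·y_mulch = 41.
This yields shadow prices y_stone = 8, y_mulch = 1.5.
Shadow price of mulch = 1.5.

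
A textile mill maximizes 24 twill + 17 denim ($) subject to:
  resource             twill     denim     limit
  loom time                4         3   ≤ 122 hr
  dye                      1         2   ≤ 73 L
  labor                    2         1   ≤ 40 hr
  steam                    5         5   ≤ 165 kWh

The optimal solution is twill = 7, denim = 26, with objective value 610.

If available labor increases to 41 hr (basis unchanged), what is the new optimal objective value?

617

Binding: labor and steam. Non-binding: loom time (16 unused), dye (14 unused).
Since loom time, dye are not tight, their duals are 0.
Dual feasibility on the basic columns requires 2·y_labor + 5·y_steam = 24, 1·y_labor + 5·y_steam = 17.
Solving: y_labor = 7, y_steam = 2.
Δz = y_labor·Δb = 7 × (1) = 7, so new z* = 610 + 7 = 617.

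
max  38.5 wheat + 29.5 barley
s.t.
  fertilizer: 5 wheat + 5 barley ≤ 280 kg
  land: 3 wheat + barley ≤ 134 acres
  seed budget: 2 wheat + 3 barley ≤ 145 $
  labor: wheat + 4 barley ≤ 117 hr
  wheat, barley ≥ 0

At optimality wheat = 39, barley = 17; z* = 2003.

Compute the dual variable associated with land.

4.5

Check each constraint at x*: fertilizer 280/280 (tight); land 134/134 (tight); seed budget 129/145 (slack 16); labor 107/117 (slack 10).
By complementary slackness, y = 0 for the non-binding constraints.
Dual feasibility on the basic columns requires 5·y_fertilizer + 3·y_land = 38.5, 5·y_fertilizer + 1·y_land = 29.5.
→ y_fertilizer = 5 and y_land = 4.5.
Shadow price of land = 4.5.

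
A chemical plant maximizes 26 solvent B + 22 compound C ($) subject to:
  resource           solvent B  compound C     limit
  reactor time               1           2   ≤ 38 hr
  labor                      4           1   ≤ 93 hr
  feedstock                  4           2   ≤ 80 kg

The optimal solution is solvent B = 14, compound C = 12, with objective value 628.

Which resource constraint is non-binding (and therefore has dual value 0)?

labor

reactor time: 38/38 (binding)
labor: 68/93 (slack 25)
feedstock: 80/80 (binding)
By complementary slackness, a constraint with positive slack has shadow price 0 → labor.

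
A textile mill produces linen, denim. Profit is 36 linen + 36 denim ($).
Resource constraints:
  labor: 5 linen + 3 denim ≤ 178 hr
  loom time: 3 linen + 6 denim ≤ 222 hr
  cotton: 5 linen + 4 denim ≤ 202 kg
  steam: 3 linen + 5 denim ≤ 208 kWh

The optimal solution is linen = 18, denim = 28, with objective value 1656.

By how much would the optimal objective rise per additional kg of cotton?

Binding: loom time and cotton. Non-binding: labor (4 unused), steam (14 unused).
By complementary slackness, y = 0 for the non-binding constraints.
The binding rows give the dual system: 3·y_loom time + 5·y_cotton = 36 and 6·y_loom time + 4·y_cotton = 36.
This yields shadow prices y_loom time = 2, y_cotton = 6.
Shadow price of cotton = 6.

6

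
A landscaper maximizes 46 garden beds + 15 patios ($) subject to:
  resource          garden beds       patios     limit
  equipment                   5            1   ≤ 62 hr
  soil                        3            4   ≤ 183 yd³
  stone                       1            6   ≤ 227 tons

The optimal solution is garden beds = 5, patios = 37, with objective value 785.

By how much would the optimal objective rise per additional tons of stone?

1

Check each constraint at x*: equipment 62/62 (tight); soil 163/183 (slack 20); stone 227/227 (tight).
By complementary slackness, y = 0 for the non-binding constraint.
The binding rows give the dual system: 5·y_equipment + 1·y_stone = 46 and 1·y_equipment + 6·y_stone = 15.
→ y_equipment = 9 and y_stone = 1.
Shadow price of stone = 1.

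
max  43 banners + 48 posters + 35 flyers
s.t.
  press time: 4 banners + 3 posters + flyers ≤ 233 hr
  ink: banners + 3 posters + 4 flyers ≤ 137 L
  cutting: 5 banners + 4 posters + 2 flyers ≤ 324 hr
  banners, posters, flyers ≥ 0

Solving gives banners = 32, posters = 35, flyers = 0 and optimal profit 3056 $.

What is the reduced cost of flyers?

At the optimum: press time uses 233 of 233 (binding); ink uses 137 of 137 (binding); cutting uses 300 of 324 (slack = 24).
Slack constraints have shadow price 0 (complementary slackness).
The binding rows give the dual system: 4·y_press time + 1·y_ink = 43 and 3·y_press time + 3·y_ink = 48.
→ y_press time = 9 and y_ink = 7.
Reduced cost of flyers: c₃ − yᵀa₃ = 35 − (9·1 + 7·4) = 35 − 37 = -2.

-2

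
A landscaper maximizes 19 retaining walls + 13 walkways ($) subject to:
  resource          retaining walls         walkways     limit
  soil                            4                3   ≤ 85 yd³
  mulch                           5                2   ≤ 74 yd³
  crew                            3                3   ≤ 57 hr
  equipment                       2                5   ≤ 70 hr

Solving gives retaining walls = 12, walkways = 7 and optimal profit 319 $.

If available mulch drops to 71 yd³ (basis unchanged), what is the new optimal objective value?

313

Check each constraint at x*: soil 69/85 (slack 16); mulch 74/74 (tight); crew 57/57 (tight); equipment 59/70 (slack 11).
Since soil, equipment are not tight, their duals are 0.
From A_Bᵀ y = c: 5·y_mulch + 3·y_crew = 19; 2·y_mulch + 3·y_crew = 13.
→ y_mulch = 2 and y_crew = 3.
Δz = y_mulch·Δb = 2 × (-3) = -6, so new z* = 319 − 6 = 313.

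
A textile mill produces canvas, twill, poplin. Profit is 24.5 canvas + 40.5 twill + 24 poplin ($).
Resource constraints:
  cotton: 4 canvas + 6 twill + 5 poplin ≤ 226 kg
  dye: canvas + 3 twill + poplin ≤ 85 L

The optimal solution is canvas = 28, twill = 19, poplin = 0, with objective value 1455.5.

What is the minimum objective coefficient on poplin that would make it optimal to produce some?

Both cotton and dye are binding at x*.
From A_Bᵀ y = c: 4·y_cotton + 1·y_dye = 24.5; 6·y_cotton + 3·y_dye = 40.5.
→ y_cotton = 5.5 and y_dye = 2.5.
poplin enters the basis when its profit ≥ yᵀa₃ = 5.5·5 + 2.5·1 = 30.

30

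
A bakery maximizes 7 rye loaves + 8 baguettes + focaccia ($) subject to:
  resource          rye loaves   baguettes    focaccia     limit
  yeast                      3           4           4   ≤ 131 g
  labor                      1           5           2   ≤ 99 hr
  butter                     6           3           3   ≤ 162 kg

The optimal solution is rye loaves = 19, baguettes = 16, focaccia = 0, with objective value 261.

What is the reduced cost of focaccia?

Check each constraint at x*: yeast 121/131 (slack 10); labor 99/99 (tight); butter 162/162 (tight).
By complementary slackness, y = 0 for the non-binding constraint.
From A_Bᵀ y = c: 1·y_labor + 6·y_butter = 7; 5·y_labor + 3·y_butter = 8.
This yields shadow prices y_labor = 1, y_butter = 1.
Reduced cost of focaccia: c₃ − yᵀa₃ = 1 − (1·2 + 1·3) = 1 − 5 = -4.

-4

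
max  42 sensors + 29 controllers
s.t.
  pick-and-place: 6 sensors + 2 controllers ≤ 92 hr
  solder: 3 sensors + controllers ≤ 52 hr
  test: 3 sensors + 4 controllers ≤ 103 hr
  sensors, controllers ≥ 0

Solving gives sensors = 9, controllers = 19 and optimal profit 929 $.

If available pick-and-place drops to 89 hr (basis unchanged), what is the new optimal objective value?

At the optimum: pick-and-place uses 92 of 92 (binding); solder uses 46 of 52 (slack = 6); test uses 103 of 103 (binding).
Since solder is not tight, its dual is 0.
The binding rows give the dual system: 6·y_pick-and-place + 3·y_test = 42 and 2·y_pick-and-place + 4·y_test = 29.
Solving: y_pick-and-place = 4.5, y_test = 5.
Δz = y_pick-and-place·Δb = 4.5 × (-3) = -13.5, so new z* = 929 − 13.5 = 915.5.

915.5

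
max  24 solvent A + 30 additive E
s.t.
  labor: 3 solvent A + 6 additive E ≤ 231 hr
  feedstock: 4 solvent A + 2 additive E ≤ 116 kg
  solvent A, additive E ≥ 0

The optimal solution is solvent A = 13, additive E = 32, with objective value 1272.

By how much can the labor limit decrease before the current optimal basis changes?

144

Binding constraints: labor, feedstock. The basis is B = [[3,6],[4,2]] with det -18.
Per unit decrease in labor, x* moves by d = (0.1111, -0.2222).
The basis stays optimal until additive E reaches 0; allowable decrease = 144 hr.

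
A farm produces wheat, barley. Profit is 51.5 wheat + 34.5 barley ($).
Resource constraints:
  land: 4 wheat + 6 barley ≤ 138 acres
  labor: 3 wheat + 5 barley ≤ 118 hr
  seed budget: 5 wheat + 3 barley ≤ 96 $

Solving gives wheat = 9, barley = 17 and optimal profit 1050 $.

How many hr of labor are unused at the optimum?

6

labor used = 3·9 + 5·17 = 112; slack = 118 − 112 = 6.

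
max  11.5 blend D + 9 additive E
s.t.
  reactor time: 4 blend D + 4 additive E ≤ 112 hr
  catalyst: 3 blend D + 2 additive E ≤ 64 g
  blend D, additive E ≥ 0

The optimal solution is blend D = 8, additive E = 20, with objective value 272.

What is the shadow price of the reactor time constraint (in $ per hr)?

1

Both reactor time and catalyst are binding at x*.
The binding rows give the dual system: 4·y_reactor time + 3·y_catalyst = 11.5 and 4·y_reactor time + 2·y_catalyst = 9.
This yields shadow prices y_reactor time = 1, y_catalyst = 2.5.
Shadow price of reactor time = 1.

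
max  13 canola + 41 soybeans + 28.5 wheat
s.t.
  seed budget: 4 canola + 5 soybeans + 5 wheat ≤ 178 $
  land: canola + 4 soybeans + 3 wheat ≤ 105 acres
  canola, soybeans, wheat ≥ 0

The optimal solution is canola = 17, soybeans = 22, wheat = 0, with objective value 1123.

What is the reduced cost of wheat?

-3.5

At the optimum: seed budget uses 178 of 178 (binding); land uses 105 of 105 (binding).
Dual feasibility on the basic columns requires 4·y_seed budget + 1·y_land = 13, 5·y_seed budget + 4·y_land = 41.
Solving: y_seed budget = 1, y_land = 9.
Reduced cost of wheat: c₃ − yᵀa₃ = 28.5 − (1·5 + 9·3) = 28.5 − 32 = -3.5.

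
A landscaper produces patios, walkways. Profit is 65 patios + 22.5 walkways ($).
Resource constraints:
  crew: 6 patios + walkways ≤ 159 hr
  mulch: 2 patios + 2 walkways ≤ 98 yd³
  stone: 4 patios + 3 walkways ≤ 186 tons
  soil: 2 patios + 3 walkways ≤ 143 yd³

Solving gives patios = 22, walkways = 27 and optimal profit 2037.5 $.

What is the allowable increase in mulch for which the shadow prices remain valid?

11.25

Binding constraints: crew, mulch. The basis is B = [[6,1],[2,2]] with det 10.
Per unit increase in mulch, x* moves by d = (-0.1, 0.6).
The basis stays optimal until soil becomes binding; allowable increase = 11.25 yd³.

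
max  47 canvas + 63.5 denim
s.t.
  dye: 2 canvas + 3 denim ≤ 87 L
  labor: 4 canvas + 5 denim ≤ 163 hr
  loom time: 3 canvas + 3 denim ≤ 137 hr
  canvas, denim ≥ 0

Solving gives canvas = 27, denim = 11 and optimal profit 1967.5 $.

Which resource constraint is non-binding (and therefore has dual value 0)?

loom time

dye: 87/87 (binding)
labor: 163/163 (binding)
loom time: 114/137 (slack 23)
By complementary slackness, a constraint with positive slack has shadow price 0 → loom time.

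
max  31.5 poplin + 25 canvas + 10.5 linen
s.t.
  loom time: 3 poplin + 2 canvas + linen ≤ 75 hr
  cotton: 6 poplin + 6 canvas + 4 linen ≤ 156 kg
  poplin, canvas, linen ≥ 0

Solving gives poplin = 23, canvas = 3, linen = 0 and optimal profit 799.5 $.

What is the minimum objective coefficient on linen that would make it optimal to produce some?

14.5

Check each constraint at x*: loom time 75/75 (tight); cotton 156/156 (tight).
The binding rows give the dual system: 3·y_loom time + 6·y_cotton = 31.5 and 2·y_loom time + 6·y_cotton = 25.
Solving: y_loom time = 6.5, y_cotton = 2.
linen enters the basis when its profit ≥ yᵀa₃ = 6.5·1 + 2·4 = 14.5.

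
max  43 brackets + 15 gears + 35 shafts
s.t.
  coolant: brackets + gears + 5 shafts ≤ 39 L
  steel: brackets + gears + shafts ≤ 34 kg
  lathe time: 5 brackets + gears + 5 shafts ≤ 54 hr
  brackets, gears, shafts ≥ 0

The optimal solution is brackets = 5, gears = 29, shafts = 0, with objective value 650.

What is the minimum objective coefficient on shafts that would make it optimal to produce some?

Binding: steel and lathe time. Non-binding: coolant (5 unused).
By complementary slackness, y = 0 for the non-binding constraint.
The binding rows give the dual system: 1·y_steel + 5·y_lathe time = 43 and 1·y_steel + 1·y_lathe time = 15.
This yields shadow prices y_steel = 8, y_lathe time = 7.
shafts enters the basis when its profit ≥ yᵀa₃ = 8·1 + 7·5 = 43.

43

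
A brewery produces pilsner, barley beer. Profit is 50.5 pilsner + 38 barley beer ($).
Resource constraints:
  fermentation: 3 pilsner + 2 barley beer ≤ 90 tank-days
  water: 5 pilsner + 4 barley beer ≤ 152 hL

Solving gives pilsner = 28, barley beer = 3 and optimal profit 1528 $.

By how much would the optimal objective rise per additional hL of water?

At the optimum: fermentation uses 90 of 90 (binding); water uses 152 of 152 (binding).
The binding rows give the dual system: 3·y_fermentation + 5·y_water = 50.5 and 2·y_fermentation + 4·y_water = 38.
Solving: y_fermentation = 6, y_water = 6.5.
Shadow price of water = 6.5.

6.5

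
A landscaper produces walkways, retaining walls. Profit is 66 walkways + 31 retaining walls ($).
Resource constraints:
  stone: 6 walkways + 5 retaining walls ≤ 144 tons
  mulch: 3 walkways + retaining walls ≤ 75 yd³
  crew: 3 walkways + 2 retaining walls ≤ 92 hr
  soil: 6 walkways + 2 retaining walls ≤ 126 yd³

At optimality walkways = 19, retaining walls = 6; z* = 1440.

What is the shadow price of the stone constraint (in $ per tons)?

Binding: stone and soil. Non-binding: mulch (12 unused), crew (23 unused).
Slack constraints have shadow price 0 (complementary slackness).
From A_Bᵀ y = c: 6·y_stone + 6·y_soil = 66; 5·y_stone + 2·y_soil = 31.
Solving: y_stone = 3, y_soil = 8.
Shadow price of stone = 3.

3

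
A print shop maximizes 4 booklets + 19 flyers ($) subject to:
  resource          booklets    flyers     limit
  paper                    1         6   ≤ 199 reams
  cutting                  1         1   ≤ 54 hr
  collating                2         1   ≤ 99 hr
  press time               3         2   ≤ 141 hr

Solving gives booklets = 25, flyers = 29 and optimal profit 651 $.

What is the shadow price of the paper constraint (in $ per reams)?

At the optimum: paper uses 199 of 199 (binding); cutting uses 54 of 54 (binding); collating uses 79 of 99 (slack = 20); press time uses 133 of 141 (slack = 8).
By complementary slackness, y = 0 for the non-binding constraints.
Dual feasibility on the basic columns requires 1·y_paper + 1·y_cutting = 4, 6·y_paper + 1·y_cutting = 19.
Solving: y_paper = 3, y_cutting = 1.
Shadow price of paper = 3.

3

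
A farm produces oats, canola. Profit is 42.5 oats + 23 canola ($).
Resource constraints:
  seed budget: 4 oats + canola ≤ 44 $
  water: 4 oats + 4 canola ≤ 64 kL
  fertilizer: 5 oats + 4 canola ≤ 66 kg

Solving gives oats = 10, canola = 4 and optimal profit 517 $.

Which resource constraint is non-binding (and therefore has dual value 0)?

seed budget: 44/44 (binding)
water: 56/64 (slack 8)
fertilizer: 66/66 (binding)
By complementary slackness, a constraint with positive slack has shadow price 0 → water.

water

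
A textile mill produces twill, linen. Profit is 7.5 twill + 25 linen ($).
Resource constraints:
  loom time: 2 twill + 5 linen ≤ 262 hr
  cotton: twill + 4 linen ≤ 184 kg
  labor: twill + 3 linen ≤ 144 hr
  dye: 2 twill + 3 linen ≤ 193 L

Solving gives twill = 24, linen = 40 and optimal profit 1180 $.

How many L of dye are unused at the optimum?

dye used = 2·24 + 3·40 = 168; slack = 193 − 168 = 25.

25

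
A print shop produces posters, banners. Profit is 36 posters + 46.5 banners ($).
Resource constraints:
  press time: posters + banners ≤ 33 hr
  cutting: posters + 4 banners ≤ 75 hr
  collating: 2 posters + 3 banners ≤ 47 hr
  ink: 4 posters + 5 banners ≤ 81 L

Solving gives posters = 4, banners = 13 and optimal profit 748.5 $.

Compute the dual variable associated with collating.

3

Check each constraint at x*: press time 17/33 (slack 16); cutting 56/75 (slack 19); collating 47/47 (tight); ink 81/81 (tight).
By complementary slackness, y = 0 for the non-binding constraints.
The binding rows give the dual system: 2·y_collating + 4·y_ink = 36 and 3·y_collating + 5·y_ink = 46.5.
→ y_collating = 3 and y_ink = 7.5.
Shadow price of collating = 3.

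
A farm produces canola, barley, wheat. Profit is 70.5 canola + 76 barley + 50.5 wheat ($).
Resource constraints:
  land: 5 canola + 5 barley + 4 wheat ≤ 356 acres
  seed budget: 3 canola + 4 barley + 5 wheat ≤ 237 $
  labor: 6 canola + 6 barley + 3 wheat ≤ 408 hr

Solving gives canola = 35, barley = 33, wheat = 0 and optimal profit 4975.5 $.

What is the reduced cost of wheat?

Binding: seed budget and labor. Non-binding: land (16 unused).
Slack constraints have shadow price 0 (complementary slackness).
From A_Bᵀ y = c: 3·y_seed budget + 6·y_labor = 70.5; 4·y_seed budget + 6·y_labor = 76.
Solving: y_seed budget = 5.5, y_labor = 9.
Reduced cost of wheat: c₃ − yᵀa₃ = 50.5 − (5.5·5 + 9·3) = 50.5 − 54.5 = -4.

-4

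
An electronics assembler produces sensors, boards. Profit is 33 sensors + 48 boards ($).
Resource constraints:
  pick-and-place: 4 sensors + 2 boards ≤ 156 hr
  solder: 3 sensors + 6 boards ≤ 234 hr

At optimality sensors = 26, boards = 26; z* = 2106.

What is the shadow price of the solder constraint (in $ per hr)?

7

Check each constraint at x*: pick-and-place 156/156 (tight); solder 234/234 (tight).
The binding rows give the dual system: 4·y_pick-and-place + 3·y_solder = 33 and 2·y_pick-and-place + 6·y_solder = 48.
Solving: y_pick-and-place = 3, y_solder = 7.
Shadow price of solder = 7.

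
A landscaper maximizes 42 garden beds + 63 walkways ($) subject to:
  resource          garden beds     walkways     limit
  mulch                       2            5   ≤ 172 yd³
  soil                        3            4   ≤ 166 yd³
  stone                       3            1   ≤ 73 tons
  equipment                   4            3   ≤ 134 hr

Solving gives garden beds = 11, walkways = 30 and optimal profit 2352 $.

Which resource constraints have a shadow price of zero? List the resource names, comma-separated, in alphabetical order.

soil, stone

mulch: 172/172 (binding)
soil: 153/166 (slack 13)
stone: 63/73 (slack 10)
equipment: 134/134 (binding)
By complementary slackness, a constraint with positive slack has shadow price 0 → soil, stone.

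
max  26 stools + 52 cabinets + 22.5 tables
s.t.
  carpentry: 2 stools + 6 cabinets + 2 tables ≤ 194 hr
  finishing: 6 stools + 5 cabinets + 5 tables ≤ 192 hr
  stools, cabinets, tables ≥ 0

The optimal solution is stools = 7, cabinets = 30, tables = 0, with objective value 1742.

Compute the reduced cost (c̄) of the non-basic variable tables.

Check each constraint at x*: carpentry 194/194 (tight); finishing 192/192 (tight).
From A_Bᵀ y = c: 2·y_carpentry + 6·y_finishing = 26; 6·y_carpentry + 5·y_finishing = 52.
Solving: y_carpentry = 7, y_finishing = 2.
Reduced cost of tables: c₃ − yᵀa₃ = 22.5 − (7·2 + 2·5) = 22.5 − 24 = -1.5.

-1.5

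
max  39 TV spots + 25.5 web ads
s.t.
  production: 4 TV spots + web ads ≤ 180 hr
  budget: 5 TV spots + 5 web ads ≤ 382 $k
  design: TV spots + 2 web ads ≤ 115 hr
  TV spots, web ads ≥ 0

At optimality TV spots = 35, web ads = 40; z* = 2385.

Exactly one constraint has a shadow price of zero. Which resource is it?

production: 180/180 (binding)
budget: 375/382 (slack 7)
design: 115/115 (binding)
By complementary slackness, a constraint with positive slack has shadow price 0 → budget.

budget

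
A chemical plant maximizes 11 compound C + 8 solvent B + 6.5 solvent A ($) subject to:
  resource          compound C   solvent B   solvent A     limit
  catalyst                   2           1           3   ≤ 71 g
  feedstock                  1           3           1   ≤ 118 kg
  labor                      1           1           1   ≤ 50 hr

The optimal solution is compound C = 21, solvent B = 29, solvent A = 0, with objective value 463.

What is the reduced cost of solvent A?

Check each constraint at x*: catalyst 71/71 (tight); feedstock 108/118 (slack 10); labor 50/50 (tight).
Since feedstock is not tight, its dual is 0.
Dual feasibility on the basic columns requires 2·y_catalyst + 1·y_labor = 11, 1·y_catalyst + 1·y_labor = 8.
This yields shadow prices y_catalyst = 3, y_labor = 5.
Reduced cost of solvent A: c₃ − yᵀa₃ = 6.5 − (3·3 + 5·1) = 6.5 − 14 = -7.5.

-7.5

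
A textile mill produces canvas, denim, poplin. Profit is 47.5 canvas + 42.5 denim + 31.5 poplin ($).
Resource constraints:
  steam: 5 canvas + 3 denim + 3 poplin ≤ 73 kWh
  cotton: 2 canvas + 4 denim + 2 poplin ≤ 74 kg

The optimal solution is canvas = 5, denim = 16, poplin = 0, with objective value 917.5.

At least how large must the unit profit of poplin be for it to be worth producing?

Both steam and cotton are binding at x*.
From A_Bᵀ y = c: 5·y_steam + 2·y_cotton = 47.5; 3·y_steam + 4·y_cotton = 42.5.
This yields shadow prices y_steam = 7.5, y_cotton = 5.
poplin enters the basis when its profit ≥ yᵀa₃ = 7.5·3 + 5·2 = 32.5.

32.5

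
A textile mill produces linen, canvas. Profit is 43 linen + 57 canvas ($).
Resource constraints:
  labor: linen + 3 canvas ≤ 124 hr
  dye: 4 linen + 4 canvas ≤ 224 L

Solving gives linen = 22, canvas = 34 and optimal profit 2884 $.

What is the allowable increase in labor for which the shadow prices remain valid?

44

Binding constraints: labor, dye. The basis is B = [[1,3],[4,4]] with det -8.
Per unit increase in labor, x* moves by d = (-0.5, 0.5).
The basis stays optimal until linen reaches 0; allowable increase = 44 hr.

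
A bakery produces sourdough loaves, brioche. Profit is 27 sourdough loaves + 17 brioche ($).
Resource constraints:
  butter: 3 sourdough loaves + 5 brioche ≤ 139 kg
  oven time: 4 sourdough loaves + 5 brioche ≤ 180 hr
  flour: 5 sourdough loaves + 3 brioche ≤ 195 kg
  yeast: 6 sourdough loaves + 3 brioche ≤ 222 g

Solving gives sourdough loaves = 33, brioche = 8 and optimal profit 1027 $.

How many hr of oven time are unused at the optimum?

oven time used = 4·33 + 5·8 = 172; slack = 180 − 172 = 8.

8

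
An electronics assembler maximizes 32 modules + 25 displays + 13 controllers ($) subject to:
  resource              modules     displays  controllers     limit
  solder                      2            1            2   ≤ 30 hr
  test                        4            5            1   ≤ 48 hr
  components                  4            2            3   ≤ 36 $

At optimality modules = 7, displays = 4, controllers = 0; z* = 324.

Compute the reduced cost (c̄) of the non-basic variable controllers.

Check each constraint at x*: solder 18/30 (slack 12); test 48/48 (tight); components 36/36 (tight).
Since solder is not tight, its dual is 0.
From A_Bᵀ y = c: 4·y_test + 4·y_components = 32; 5·y_test + 2·y_components = 25.
This yields shadow prices y_test = 3, y_components = 5.
Reduced cost of controllers: c₃ − yᵀa₃ = 13 − (3·1 + 5·3) = 13 − 18 = -5.

-5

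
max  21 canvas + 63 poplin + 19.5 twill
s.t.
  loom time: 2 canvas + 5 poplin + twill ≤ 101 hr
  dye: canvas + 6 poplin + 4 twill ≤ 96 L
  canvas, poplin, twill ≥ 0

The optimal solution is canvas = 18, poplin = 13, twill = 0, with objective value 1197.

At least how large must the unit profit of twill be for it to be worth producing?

21

Both loom time and dye are binding at x*.
Dual feasibility on the basic columns requires 2·y_loom time + 1·y_dye = 21, 5·y_loom time + 6·y_dye = 63.
→ y_loom time = 9 and y_dye = 3.
twill enters the basis when its profit ≥ yᵀa₃ = 9·1 + 3·4 = 21.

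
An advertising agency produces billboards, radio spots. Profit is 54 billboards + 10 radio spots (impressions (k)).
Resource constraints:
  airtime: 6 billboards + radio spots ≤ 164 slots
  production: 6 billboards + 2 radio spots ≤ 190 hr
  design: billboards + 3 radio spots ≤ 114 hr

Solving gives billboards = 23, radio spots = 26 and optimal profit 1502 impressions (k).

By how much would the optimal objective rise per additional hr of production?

Check each constraint at x*: airtime 164/164 (tight); production 190/190 (tight); design 101/114 (slack 13).
Since design is not tight, its dual is 0.
From A_Bᵀ y = c: 6·y_airtime + 6·y_production = 54; 1·y_airtime + 2·y_production = 10.
→ y_airtime = 8 and y_production = 1.
Shadow price of production = 1.

1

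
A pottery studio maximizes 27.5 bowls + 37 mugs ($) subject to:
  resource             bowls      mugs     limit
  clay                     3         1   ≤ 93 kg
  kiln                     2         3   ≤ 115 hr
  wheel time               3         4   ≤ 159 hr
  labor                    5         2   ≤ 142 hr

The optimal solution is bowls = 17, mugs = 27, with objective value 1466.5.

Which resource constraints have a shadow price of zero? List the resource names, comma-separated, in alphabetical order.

clay, labor

clay: 78/93 (slack 15)
kiln: 115/115 (binding)
wheel time: 159/159 (binding)
labor: 139/142 (slack 3)
By complementary slackness, a constraint with positive slack has shadow price 0 → clay, labor.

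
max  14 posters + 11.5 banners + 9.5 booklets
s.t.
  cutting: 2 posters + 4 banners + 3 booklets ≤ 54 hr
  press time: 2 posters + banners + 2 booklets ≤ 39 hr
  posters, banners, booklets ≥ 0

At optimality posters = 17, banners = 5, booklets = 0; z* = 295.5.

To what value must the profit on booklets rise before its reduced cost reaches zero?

15.5

At the optimum: cutting uses 54 of 54 (binding); press time uses 39 of 39 (binding).
From A_Bᵀ y = c: 2·y_cutting + 2·y_press time = 14; 4·y_cutting + 1·y_press time = 11.5.
This yields shadow prices y_cutting = 1.5, y_press time = 5.5.
booklets enters the basis when its profit ≥ yᵀa₃ = 1.5·3 + 5.5·2 = 15.5.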